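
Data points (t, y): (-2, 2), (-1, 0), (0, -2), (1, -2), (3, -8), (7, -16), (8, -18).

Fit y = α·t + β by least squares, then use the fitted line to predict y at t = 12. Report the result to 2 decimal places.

ŷ = -25.99

MᵀM·[α, β]ᵀ = Mᵀy reads: 128·α + 16·β = -286;  16·α + 7·β = -44.
(Σt·t = 128, Σt = 16, Σ1 = 7, Σt·y = -286, Σy = -44.)
Δ = 128·7 − 16² = 640.
α = ((-286)·7 − 16·(-44))/640 = -649/320; β = (128·(-44) − 16·(-286))/640 = -33/20.
At t = 12: ŷ = (-649/320)·(12) + (-33/20)·(1) = -2079/80.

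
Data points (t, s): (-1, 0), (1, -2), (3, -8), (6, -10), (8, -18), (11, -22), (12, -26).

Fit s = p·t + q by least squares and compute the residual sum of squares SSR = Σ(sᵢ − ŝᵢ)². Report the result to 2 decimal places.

With design matrix A, AᵀA = [[376, 40]; [40, 7]] and Aᵀs = [-784, -86]ᵀ.
Eliminating q: 7·(row 1) − 40·(row 2) gives 1032·p = 7·(-784) − 40·(-86) = -2048, so p = -256/129.
Then q = ((-86) − 40·(-256/129))/7 = -122/129.
Residuals: -134/129, 40/43, -142/129, 368/129, -152/129, 100/129, -160/129; SSR = 1912/129.

SSR = 14.82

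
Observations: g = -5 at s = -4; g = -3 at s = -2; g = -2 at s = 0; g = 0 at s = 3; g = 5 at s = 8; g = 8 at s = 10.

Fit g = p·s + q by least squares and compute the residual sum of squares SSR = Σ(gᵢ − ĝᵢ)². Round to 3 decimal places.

SSR = 2.141

Setting ∂/∂p … = 0 gives: 193·p + 15·q = 146;  15·p + 6·q = 3.
Δ = 193·6 − 15² = 933.
p = (146·6 − 15·3)/933 = 277/311; q = (193·3 − 15·146)/933 = -537/311.
Residuals: 90/311, 158/311, -85/311, -294/311, -124/311, 255/311; SSR = 666/311.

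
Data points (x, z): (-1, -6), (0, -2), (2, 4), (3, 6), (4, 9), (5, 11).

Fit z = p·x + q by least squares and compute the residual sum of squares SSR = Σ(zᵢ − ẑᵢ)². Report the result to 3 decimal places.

SSR = 1.839

From the data, Σx·x = 55, Σx = 13, Σ1 = 6.
For Mᵀz: Σx·z = 123, Σz = 22.
Normal equations: [[55, 13]; [13, 6]]·[p, q]ᵀ = [123, 22]ᵀ.
Δ = 55·6 − 13² = 161.
p = (123·6 − 13·22)/161 = 452/161; q = (55·22 − 13·123)/161 = -389/161.
Residuals: -125/161, 67/161, 129/161, -1/161, 30/161, -100/161; SSR = 296/161.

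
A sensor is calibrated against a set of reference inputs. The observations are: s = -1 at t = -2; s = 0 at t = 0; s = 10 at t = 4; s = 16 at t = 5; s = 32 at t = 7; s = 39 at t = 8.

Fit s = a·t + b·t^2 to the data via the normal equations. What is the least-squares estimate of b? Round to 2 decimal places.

Sums needed: Σt·t = 158, Σt·t^2 = 1036, Σt^2·t^2 = 7394.
Moment sums: Σt·s = 658, Σt^2·s = 4620.
MᵀM·[a, b]ᵀ = Mᵀs becomes [[158, 1036]; [1036, 7394]]·[a, b]ᵀ = [658, 4620]ᵀ.
Determinant 158·7394 − 1036² = 94956.
a = (658·7394 − 1036·4620)/94956 = 19733/23739; b = (158·4620 − 1036·658)/94956 = 12068/23739.

b = 0.51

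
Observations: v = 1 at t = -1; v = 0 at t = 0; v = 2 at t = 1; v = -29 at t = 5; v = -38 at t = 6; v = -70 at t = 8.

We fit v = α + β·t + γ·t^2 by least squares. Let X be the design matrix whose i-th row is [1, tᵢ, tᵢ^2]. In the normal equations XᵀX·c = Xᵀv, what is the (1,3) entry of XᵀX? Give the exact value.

Row 1 ↔ basis 1, column 3 ↔ basis t^2, so (XᵀX)_{1,3} = Σᵢ t^2 = (1)·(1) + (1)·(0) + (1)·(1) + (1)·(25) + (1)·(36) + (1)·(64) = 127.

127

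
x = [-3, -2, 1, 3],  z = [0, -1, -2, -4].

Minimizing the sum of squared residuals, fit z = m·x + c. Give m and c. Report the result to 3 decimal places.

With design matrix M, MᵀM = [[23, -1]; [-1, 4]] and Mᵀz = [-12, -7]ᵀ.
Eliminating c: 4·(row 1) − (-1)·(row 2) gives 91·m = 4·(-12) − (-1)·(-7) = -55, so m = -55/91.
Then c = ((-7) − (-1)·(-55/91))/4 = -173/91.

m = -0.604, c = -1.901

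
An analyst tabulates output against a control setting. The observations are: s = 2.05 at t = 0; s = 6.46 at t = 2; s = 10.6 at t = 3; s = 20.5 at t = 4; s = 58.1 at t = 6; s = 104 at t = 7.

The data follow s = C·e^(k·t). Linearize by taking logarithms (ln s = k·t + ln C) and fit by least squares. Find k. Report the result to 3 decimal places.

With ln sᵢ as the transformed response and tᵢ as the regressor:
Sums: Σt = 22.0000, Σ(t)² = 114.0000, Σln s = 16.6713, Σt·ln s = 79.7793.
Normal system: [[114.0000, 22.0000]; [22.0000, 6]]·[k, ln C]ᵀ = [79.7793, 16.6713]ᵀ.
Slope k = (n·Σt·ln s − Σt·Σln s)/(n·Σ(t)² − (Σt)²) = (6·79.7793 − 22.0000·16.6713)/200.0000 = 0.55953; ln C = (Σln s − k·Σt)/n = 0.72693.

k = 0.560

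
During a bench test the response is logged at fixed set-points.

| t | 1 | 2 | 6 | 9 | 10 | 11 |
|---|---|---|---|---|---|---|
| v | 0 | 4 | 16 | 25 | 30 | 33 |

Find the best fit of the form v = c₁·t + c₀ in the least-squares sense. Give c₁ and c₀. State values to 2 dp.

c₁ = 3.24, c₀ = -3.06

Normal-equation sums: Σt·t = 343, Σt = 39, Σ1 = 6.
For Mᵀv: Σt·v = 992, Σv = 108.
Normal equations: [[343, 39]; [39, 6]]·[c₁, c₀]ᵀ = [992, 108]ᵀ.
Δ = 343·6 − 39² = 537.
c₁ = (992·6 − 39·108)/537 = 580/179; c₀ = (343·108 − 39·992)/537 = -548/179.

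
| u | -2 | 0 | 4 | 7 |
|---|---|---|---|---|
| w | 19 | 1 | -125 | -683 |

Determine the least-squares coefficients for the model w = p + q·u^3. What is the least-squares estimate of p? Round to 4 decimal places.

Compute the Gram sums: Σ1 = 4, Σu^3 = 399, Σu^3·u^3 = 121809.
Moment sums: Σw = -788, Σu^3·w = -242421.
XᵀX·[p, q]ᵀ = Xᵀw becomes [[4, 399]; [399, 121809]]·[p, q]ᵀ = [-788, -242421]ᵀ.
Eliminating q: 121809·(row 1) − 399·(row 2) gives 328035·p = 121809·(-788) − 399·(-242421) = 740487, so p = 12991/5755.
Then q = ((-242421) − 399·(12991/5755))/121809 = -11496/5755.

p = 2.2573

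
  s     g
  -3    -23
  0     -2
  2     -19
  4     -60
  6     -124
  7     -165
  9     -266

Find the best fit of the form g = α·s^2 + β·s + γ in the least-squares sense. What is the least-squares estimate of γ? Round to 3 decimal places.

XᵀX·[α, β, γ]ᵀ = Xᵀg reads: 10611·α + 1333·β + 195·γ = -35338;  1333·α + 195·β + 25·γ = -4502;  195·α + 25·β + 7·γ = -659.
(Σs^2·s^2 = 10611, Σs^2·s = 1333, Σs^2 = 195, Σs·s = 195, Σs = 25, Σ1 = 7, Σs^2·g = -35338, Σs·g = -4502, Σg = -659.)
Solving the 3×3 system (Gaussian elimination) gives α = -747977/248948, β = -555329/248948, γ = -154214/62237.

γ = -2.478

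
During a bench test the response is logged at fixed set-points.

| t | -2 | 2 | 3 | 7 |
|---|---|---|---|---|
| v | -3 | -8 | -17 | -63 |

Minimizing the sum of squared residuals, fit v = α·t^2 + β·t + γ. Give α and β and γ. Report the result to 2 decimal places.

The normal system XᵀX·[α, β, γ]ᵀ = Xᵀv is [[2514, 370, 66]; [370, 66, 10]; [66, 10, 4]]·[α, β, γ]ᵀ = [-3284, -502, -91]ᵀ.
Row-reducing yields α = -41/40, β = -515/328, γ = -392/205.

α = -1.03, β = -1.57, γ = -1.91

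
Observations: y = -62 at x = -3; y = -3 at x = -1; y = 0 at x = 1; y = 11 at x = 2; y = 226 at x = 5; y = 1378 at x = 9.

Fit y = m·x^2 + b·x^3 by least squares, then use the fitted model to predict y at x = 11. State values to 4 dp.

Entries of AᵀA: Σx^2·x^2 = 7285, Σx^2·x^3 = 61963, Σx^3·x^3 = 547861.
Right-hand side: Σx^2·y = 116751, Σx^3·y = 1034577.
AᵀA·[m, b]ᵀ = Aᵀy becomes [[7285, 61963]; [61963, 547861]]·[m, b]ᵀ = [116751, 1034577]ᵀ.
Determinant 7285·547861 − 61963² = 151754016.
m = (116751·547861 − 61963·1034577)/151754016 = -1480990/1580771; b = (7285·1034577 − 61963·116751)/151754016 = 3152617/1580771.
At x = 11: ŷ = (-1480990/1580771)·(121) + (3152617/1580771)·(1331) = 4016933437/1580771.

ŷ = 2541.1229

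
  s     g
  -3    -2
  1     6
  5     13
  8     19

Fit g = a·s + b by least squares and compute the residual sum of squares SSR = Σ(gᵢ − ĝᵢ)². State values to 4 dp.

SSR = 0.1818

Entries of AᵀA: Σs·s = 99, Σs = 11, Σ1 = 4.
And Σs·g = 229, Σg = 36.
det = 99·4 − 11² = 275.
a = (229·4 − 11·36)/275 = 104/55; b = (99·36 − 11·229)/275 = 19/5.
Residuals: -7/55, 17/55, -14/55, 4/55; SSR = 2/11.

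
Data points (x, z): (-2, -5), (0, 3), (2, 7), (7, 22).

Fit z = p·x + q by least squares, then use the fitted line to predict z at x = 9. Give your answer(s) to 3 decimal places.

Forming AᵀA = [[57, 7]; [7, 4]] and Aᵀz = [178, 27]ᵀ gives AᵀA·[p, q]ᵀ = Aᵀz.
Determinant 57·4 − 7² = 179.
p = (178·4 − 7·27)/179 = 523/179; q = (57·27 − 7·178)/179 = 293/179.
At x = 9: ẑ = (523/179)·(9) + (293/179)·(1) = 5000/179.

ẑ = 27.933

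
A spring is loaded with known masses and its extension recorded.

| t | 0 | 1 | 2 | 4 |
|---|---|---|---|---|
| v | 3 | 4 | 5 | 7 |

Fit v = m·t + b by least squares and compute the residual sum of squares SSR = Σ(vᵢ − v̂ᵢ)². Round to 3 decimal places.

Forming AᵀA = [[21, 7]; [7, 4]] and Aᵀv = [42, 19]ᵀ gives AᵀA·[m, b]ᵀ = Aᵀv.
det = 21·4 − 7² = 35.
m = (42·4 − 7·19)/35 = 1; b = (21·19 − 7·42)/35 = 3.
Residuals: 0, 0, 0, 0; SSR = 0.

SSR = 0.000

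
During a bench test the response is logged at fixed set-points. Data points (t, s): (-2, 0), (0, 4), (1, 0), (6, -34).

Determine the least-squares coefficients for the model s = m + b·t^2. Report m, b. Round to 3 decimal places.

m = 3.023, b = -1.027

The normal system MᵀM·[m, b]ᵀ = Mᵀs is [[4, 41]; [41, 1313]]·[m, b]ᵀ = [-30, -1224]ᵀ.
Eliminating b: 1313·(row 1) − 41·(row 2) gives 3571·m = 1313·(-30) − 41·(-1224) = 10794, so m = 10794/3571.
Then b = ((-1224) − 41·(10794/3571))/1313 = -3666/3571.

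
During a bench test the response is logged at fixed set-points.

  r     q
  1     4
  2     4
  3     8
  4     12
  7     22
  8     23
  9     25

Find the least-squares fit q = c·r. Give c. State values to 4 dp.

c = 2.8884

The normal system AᵀA·[c]ᵀ = Aᵀq is [[224]]·[c]ᵀ = [647]ᵀ.
c = 647/224 = 2.88839.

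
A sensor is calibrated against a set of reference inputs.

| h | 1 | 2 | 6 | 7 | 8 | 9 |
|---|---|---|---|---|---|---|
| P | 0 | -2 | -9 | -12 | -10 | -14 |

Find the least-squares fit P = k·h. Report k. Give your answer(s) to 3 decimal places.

With design matrix M, MᵀM = [[235]] and MᵀP = [-348]ᵀ.
Hence k = -348 / 235 ≈ -1.48085.

k = -1.481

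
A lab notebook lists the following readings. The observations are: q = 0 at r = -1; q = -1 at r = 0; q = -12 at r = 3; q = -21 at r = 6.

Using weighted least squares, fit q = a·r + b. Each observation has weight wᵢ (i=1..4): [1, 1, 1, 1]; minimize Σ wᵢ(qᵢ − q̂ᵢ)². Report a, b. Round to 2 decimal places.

a = -3.13, b = -2.23

XᵀWX·[a, b]ᵀ = XᵀWq reads: 46·a + 8·b = -162;  8·a + 4·b = -34.
Determinant 46·4 − 8² = 120.
a = ((-162)·4 − 8·(-34))/120 = -47/15; b = (46·(-34) − 8·(-162))/120 = -67/30.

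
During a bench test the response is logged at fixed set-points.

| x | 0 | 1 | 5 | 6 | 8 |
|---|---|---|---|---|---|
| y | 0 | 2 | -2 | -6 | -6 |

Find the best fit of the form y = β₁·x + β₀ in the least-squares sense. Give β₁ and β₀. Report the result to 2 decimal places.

β₁ = -0.96, β₀ = 1.43

Compute the Gram sums: Σx·x = 126, Σx = 20, Σ1 = 5.
Moment sums: Σx·y = -92, Σy = -12.
So AᵀA·[β₁, β₀]ᵀ = Aᵀy: [[126, 20]; [20, 5]]·[β₁, β₀]ᵀ = [-92, -12]ᵀ.
Determinant 126·5 − 20² = 230.
β₁ = ((-92)·5 − 20·(-12))/230 = -22/23; β₀ = (126·(-12) − 20·(-92))/230 = 164/115.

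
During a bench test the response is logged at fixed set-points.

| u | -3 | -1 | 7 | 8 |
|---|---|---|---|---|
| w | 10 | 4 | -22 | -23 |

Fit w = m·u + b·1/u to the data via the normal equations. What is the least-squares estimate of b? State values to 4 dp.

b = -1.2326

From the data, Σu·u = 123, Σu·1/u = 4, Σ1/u·1/u = 32377/28224.
And Σu·w = -372, Σ1/u·w = -2243/168.
Determinant 123·(32377/28224) − 4² = 1176929/9408.
m = ((-372)·(32377/28224) − 4·(-2243/168))/(1176929/9408) = -3512316/1176929; b = (123·(-2243/168) − 4·(-372))/(1176929/9408) = -1450680/1176929.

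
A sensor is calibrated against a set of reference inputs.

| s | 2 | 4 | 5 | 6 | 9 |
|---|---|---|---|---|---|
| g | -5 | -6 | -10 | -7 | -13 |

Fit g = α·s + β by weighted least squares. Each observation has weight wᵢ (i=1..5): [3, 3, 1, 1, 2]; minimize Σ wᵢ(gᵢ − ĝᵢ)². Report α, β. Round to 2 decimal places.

α = -1.14, β = -2.24

Forming AᵀWA = [[283, 47]; [47, 10]] and AᵀWg = [-428, -76]ᵀ gives AᵀWA·[α, β]ᵀ = AᵀWg.
det = 283·10 − 47² = 621.
α = ((-428)·10 − 47·(-76))/621 = -236/207; β = (283·(-76) − 47·(-428))/621 = -464/207.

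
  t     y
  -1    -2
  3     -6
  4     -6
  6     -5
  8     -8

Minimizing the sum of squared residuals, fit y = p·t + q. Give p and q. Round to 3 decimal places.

p = -0.565, q = -3.139

Normal-equation sums: Σt·t = 126, Σt = 20, Σ1 = 5.
Moment sums: Σt·y = -134, Σy = -27.
AᵀA·[p, q]ᵀ = Aᵀy becomes [[126, 20]; [20, 5]]·[p, q]ᵀ = [-134, -27]ᵀ.
Determinant 126·5 − 20² = 230.
p = ((-134)·5 − 20·(-27))/230 = -13/23; q = (126·(-27) − 20·(-134))/230 = -361/115.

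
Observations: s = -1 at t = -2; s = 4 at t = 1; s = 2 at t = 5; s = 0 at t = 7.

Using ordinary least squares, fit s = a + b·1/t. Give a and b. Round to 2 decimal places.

a = 0.53, b = 3.40

Entries of MᵀM: Σ1 = 4, Σ1/t = 59/70, Σ1/t·1/t = 6421/4900.
And Σs = 5, Σ1/t·s = 49/10.
Normal equations: [[4, 59/70]; [59/70, 6421/4900]]·[a, b]ᵀ = [5, 49/10]ᵀ.
Determinant 4·(6421/4900) − (59/70)² = 22203/4900.
a = (5·(6421/4900) − (59/70)·(49/10))/(22203/4900) = 3956/7401; b = (4·(49/10) − (59/70)·5)/(22203/4900) = 25130/7401.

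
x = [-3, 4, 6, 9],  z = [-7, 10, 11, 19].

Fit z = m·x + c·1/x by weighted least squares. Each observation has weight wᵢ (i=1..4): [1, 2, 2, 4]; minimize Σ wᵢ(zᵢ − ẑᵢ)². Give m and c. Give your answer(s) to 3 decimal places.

Setting ∂/∂m … = 0 gives: 437·m + 9·c = 917;  9·m + (221/648)·c = 175/9.
(Σwᵢ·x·x = 437, Σwᵢ·x·1/x = 9, Σwᵢ·1/x·1/x = 221/648, Σwᵢ·x·z = 917, Σwᵢ·1/x·z = 175/9.)
det = 437·(221/648) − 9² = 44089/648.
m = (917·(221/648) − 9·(175/9))/(44089/648) = 89257/44089; c = (437·(175/9) − 9·917)/(44089/648) = 158256/44089.

m = 2.024, c = 3.589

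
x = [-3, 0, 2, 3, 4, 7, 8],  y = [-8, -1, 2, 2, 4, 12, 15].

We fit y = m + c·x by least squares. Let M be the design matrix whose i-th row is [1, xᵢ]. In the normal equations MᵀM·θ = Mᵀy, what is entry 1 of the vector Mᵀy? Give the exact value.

Entry 1 ↔ basis 1, so (Mᵀy)_{1} = Σᵢ yᵢ = (1)·(-8) + (1)·(-1) + (1)·(2) + (1)·(2) + (1)·(4) + (1)·(12) + (1)·(15) = 26.

26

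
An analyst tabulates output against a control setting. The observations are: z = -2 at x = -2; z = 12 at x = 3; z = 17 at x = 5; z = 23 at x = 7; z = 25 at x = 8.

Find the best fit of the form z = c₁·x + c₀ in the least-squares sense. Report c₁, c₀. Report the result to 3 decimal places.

c₁ = 2.723, c₀ = 3.564

Setting ∂/∂c₁ … = 0 gives: 151·c₁ + 21·c₀ = 486;  21·c₁ + 5·c₀ = 75.
(Σx·x = 151, Σx = 21, Σ1 = 5, Σx·z = 486, Σz = 75.)
Δ = 151·5 − 21² = 314.
c₁ = (486·5 − 21·75)/314 = 855/314; c₀ = (151·75 − 21·486)/314 = 1119/314.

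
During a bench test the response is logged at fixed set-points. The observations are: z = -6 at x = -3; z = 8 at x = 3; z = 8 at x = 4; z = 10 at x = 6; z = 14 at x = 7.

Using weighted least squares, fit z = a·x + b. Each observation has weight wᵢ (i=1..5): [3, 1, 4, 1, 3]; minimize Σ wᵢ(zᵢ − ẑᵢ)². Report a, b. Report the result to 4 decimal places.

a = 1.9645, b = 0.1095

Entries of MᵀWM: Σwᵢ·x·x = 283, Σwᵢ·x = 37, Σwᵢ·1 = 12.
For MᵀWz: Σwᵢ·x·z = 560, Σwᵢ·z = 74.
Eliminating b: 12·(row 1) − 37·(row 2) gives 2027·a = 12·560 − 37·74 = 3982, so a = 3982/2027.
Then b = (74 − 37·(3982/2027))/12 = 222/2027.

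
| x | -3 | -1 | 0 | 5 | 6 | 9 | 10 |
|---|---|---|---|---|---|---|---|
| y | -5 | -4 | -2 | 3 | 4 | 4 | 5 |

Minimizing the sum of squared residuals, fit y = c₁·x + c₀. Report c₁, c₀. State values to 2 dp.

Forming AᵀA = [[252, 26]; [26, 7]] and Aᵀy = [144, 5]ᵀ gives AᵀA·[c₁, c₀]ᵀ = Aᵀy.
Δ = 252·7 − 26² = 1088.
c₁ = (144·7 − 26·5)/1088 = 439/544; c₀ = (252·5 − 26·144)/1088 = -621/272.

c₁ = 0.81, c₀ = -2.28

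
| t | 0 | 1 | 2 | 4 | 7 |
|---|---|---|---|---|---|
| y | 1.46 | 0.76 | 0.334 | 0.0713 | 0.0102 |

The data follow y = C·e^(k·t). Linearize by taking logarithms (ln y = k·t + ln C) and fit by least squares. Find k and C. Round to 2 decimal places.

k = -0.72, C = 1.44

With ln yᵢ as the transformed response and tᵢ as the regressor:
Σt = 14.0000, Σ(t)² = 70.0000, Σln y = -8.2188, Σt·ln y = -45.1287.
Normal system: [[70.0000, 14.0000]; [14.0000, 5]]·[k, ln C]ᵀ = [-45.1287, -8.2188]ᵀ.
Slope k = (n·Σt·ln y − Σt·Σln y)/(n·Σ(t)² − (Σt)²) = (5·-45.1287 − 14.0000·-8.2188)/154.0000 = -0.71805; ln C = (Σln y − k·Σt)/n = 0.36677, so C = exp(0.36677) = 1.44307.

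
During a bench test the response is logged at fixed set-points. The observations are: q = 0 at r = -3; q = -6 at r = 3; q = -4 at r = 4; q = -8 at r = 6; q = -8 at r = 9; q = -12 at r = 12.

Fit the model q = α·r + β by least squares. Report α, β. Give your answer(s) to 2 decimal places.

α = -0.75, β = -2.44

Sums needed: Σr·r = 295, Σr = 31, Σ1 = 6.
Moment sums: Σr·q = -298, Σq = -38.
Normal equations: [[295, 31]; [31, 6]]·[α, β]ᵀ = [-298, -38]ᵀ.
Δ = 295·6 − 31² = 809.
α = ((-298)·6 − 31·(-38))/809 = -610/809; β = (295·(-38) − 31·(-298))/809 = -1972/809.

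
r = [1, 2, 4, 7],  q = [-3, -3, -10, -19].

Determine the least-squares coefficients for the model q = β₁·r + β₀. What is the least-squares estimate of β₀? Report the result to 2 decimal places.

AᵀA·[β₁, β₀]ᵀ = Aᵀq reads: 70·β₁ + 14·β₀ = -182;  14·β₁ + 4·β₀ = -35.
(Σr·r = 70, Σr = 14, Σ1 = 4, Σr·q = -182, Σq = -35.)
Eliminating β₀: 4·(row 1) − 14·(row 2) gives 84·β₁ = 4·(-182) − 14·(-35) = -238, so β₁ = -17/6.
Then β₀ = ((-35) − 14·(-17/6))/4 = 7/6.

β₀ = 1.17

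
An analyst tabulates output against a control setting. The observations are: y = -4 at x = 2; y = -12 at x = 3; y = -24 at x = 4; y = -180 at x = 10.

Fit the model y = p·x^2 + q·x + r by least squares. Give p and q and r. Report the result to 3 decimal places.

Setting ∂/∂p … = 0 gives: 10353·p + 1099·q + 129·r = -18508;  1099·p + 129·q + 19·r = -1940;  129·p + 19·q + 4·r = -220.
Inverting the 3×3 Gram matrix, [p, q, r]ᵀ = [-2, 2, 0]ᵀ.

p = -2.000, q = 2.000, r = 0.000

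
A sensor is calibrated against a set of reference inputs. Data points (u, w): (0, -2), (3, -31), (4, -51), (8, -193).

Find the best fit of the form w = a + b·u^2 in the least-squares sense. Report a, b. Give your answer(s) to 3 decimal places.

a = -3.176, b = -2.970

Entries of AᵀA: Σ1 = 4, Σu^2 = 89, Σu^2·u^2 = 4433.
Moment sums: Σw = -277, Σu^2·w = -13447.
AᵀA·[a, b]ᵀ = Aᵀw becomes [[4, 89]; [89, 4433]]·[a, b]ᵀ = [-277, -13447]ᵀ.
det = 4·4433 − 89² = 9811.
a = ((-277)·4433 − 89·(-13447))/9811 = -31158/9811; b = (4·(-13447) − 89·(-277))/9811 = -29135/9811.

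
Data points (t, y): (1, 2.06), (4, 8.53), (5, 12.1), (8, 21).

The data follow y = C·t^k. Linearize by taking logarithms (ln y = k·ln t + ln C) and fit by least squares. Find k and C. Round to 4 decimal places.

k = 1.1066, C = 2.0077

Let Y = ln y. Fitting Y = k·ln t + ln C by least squares:
Σln t = 5.0752, Σ(ln t)² = 8.8362, Σln y = 8.4040, Σln t·ln y = 13.3152.
Normal system: [[8.8362, 5.0752]; [5.0752, 4]]·[k, ln C]ᵀ = [13.3152, 8.4040]ᵀ.
Solving (det = 9.5873): k = 1.10656, ln C = 0.69701, so C = exp(0.69701) = 2.00774.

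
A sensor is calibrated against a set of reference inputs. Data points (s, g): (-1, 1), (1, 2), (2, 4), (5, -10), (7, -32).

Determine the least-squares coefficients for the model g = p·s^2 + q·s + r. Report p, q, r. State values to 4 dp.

p = -1.0000, q = 2.0833, r = 3.1667

From the data, Σs^2·s^2 = 3044, Σs^2·s = 476, Σs^2 = 80, Σs·s = 80, Σs = 14, Σ1 = 5.
For Xᵀg: Σs^2·g = -1799, Σs·g = -265, Σg = -35.
Row-reducing yields p = -1, q = 25/12, r = 19/6.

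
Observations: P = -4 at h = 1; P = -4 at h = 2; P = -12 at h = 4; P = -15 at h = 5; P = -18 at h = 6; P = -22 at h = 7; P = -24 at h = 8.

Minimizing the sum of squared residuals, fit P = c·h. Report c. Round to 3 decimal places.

With design matrix X, XᵀX = [[195]] and XᵀP = [-589]ᵀ.
Hence c = -589 / 195 ≈ -3.02051.

c = -3.021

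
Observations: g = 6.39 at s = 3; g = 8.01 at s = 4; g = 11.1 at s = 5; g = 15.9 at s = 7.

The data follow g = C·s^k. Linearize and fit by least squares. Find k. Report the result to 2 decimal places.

k = 1.10

Let Y = ln g. Fitting Y = k·ln s + ln C by least squares:
AᵀA = [[9.5056, 6.0403]; [6.0403, 4]], rhs = [14.1789, 9.1087]ᵀ  (here Σln s = 6.0403, Σ(ln s)² = 9.5056, Σln g = 9.1087, Σln s·ln g = 14.1789).
Solving (det = 1.5378): k = 1.10345, ln C = 0.61089.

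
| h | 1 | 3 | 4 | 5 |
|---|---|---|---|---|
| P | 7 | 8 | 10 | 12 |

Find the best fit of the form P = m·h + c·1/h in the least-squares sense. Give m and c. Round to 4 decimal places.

Setting ∂/∂m … = 0 gives: 51·m + 4·c = 131;  4·m + (4369/3600)·c = 437/30.
(Σh·h = 51, Σh·1/h = 4, Σ1/h·1/h = 4369/3600, Σh·P = 131, Σ1/h·P = 437/30.)
det = 51·(4369/3600) − 4² = 55073/1200.
m = (131·(4369/3600) − 4·(437/30))/(55073/1200) = 362579/165219; c = (51·(437/30) − 4·131)/(55073/1200) = 262680/55073.

m = 2.1945, c = 4.7697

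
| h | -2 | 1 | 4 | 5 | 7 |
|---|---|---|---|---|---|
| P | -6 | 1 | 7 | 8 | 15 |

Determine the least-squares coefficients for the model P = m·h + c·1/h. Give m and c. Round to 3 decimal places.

m = 1.972, c = -0.267

AᵀA·[m, c]ᵀ = AᵀP reads: 95·m + 5·c = 186;  5·m + (26909/19600)·c = 1329/140.
(Σh·h = 95, Σh·1/h = 5, Σ1/h·1/h = 26909/19600, Σh·P = 186, Σ1/h·P = 1329/140.)
det = 95·(26909/19600) − 5² = 413271/3920.
m = (186·(26909/19600) − 5·(1329/140))/(413271/3920) = 1358258/688785; c = (95·(1329/140) − 5·186)/(413271/3920) = -36820/137757.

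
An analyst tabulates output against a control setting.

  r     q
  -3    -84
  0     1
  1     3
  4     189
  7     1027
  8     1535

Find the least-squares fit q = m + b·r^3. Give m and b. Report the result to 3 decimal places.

Entries of XᵀX: Σ1 = 6, Σr^3 = 893, Σr^3·r^3 = 384619.
And Σq = 2671, Σr^3·q = 1152548.
So XᵀX·[m, b]ᵀ = Xᵀq: [[6, 893]; [893, 384619]]·[m, b]ᵀ = [2671, 1152548]ᵀ.
Eliminating b: 384619·(row 1) − 893·(row 2) gives 1510265·m = 384619·2671 − 893·1152548 = -1908015, so m = -381603/302053.
Then b = (1152548 − 893·(-381603/302053))/384619 = 906017/302053.

m = -1.263, b = 3.000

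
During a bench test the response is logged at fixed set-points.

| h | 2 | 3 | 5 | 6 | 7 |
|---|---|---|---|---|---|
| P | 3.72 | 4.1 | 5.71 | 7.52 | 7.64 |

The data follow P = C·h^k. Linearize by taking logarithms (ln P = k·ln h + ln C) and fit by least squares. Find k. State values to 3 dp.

Taking logs, ln P = k·ln h + ln C, so regress ln P on ln h.
AᵀA = [[11.2747, 7.1389]; [7.1389, 5]], rhs = [12.8365, 8.5179]ᵀ  (here Σln h = 7.1389, Σ(ln h)² = 11.2747, Σln P = 8.5179, Σln h·ln P = 12.8365).
Solving (det = 5.4099): k = 0.62377, ln C = 0.81297.

k = 0.624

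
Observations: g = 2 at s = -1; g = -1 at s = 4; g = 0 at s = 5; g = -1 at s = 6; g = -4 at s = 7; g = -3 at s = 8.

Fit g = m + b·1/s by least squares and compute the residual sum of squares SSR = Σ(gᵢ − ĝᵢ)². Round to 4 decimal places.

SSR = 12.3232

Normal-equation sums: Σ1 = 6, Σ1/s = -97/840, Σ1/s·1/s = 822949/705600.
And Σg = -7, Σ1/s·g = -565/168.
det = 6·(822949/705600) − (-97/840)² = 985657/141120.
m = ((-7)·(822949/705600) − (-97/840)·(-565/168))/(985657/141120) = -6034668/4928285; b = (6·(-565/168) − (-97/840)·(-7))/(985657/141120) = -2961672/985657.
Residuals: 1082878/4928285, 4808473/4928285, 1799268/985657, 3574443/4928285, -11562992/4928285, -6899142/4928285; SSR = 60732234/4928285.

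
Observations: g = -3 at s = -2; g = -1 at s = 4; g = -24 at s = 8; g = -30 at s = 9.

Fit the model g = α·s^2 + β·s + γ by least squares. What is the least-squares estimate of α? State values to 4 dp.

α = -0.5591

The normal equations are: 10929·α + 1297·β + 165·γ = -3994;  1297·α + 165·β + 19·γ = -460;  165·α + 19·β + 4·γ = -58.
(Σs^2·s^2 = 10929, Σs^2·s = 1297, Σs^2 = 165, Σs·s = 165, Σs = 19, Σ1 = 4, Σs^2·g = -3994, Σs·g = -460, Σg = -58.)
Row-reducing yields α = -10007/17900, β = 24529/17900, γ = 18363/8950.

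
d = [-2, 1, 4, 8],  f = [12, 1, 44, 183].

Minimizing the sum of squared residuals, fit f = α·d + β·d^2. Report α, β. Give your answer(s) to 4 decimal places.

α = -0.5863, β = 2.9294

The normal equations are: 85·α + 569·β = 1617;  569·α + 4369·β = 12465.
Δ = 85·4369 − 569² = 47604.
α = (1617·4369 − 569·12465)/47604 = -2326/3967; β = (85·12465 − 569·1617)/47604 = 11621/3967.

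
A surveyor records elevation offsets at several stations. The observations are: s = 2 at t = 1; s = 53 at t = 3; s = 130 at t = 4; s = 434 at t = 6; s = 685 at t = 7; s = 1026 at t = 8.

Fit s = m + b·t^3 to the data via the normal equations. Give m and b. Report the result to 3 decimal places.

Entries of AᵀA: Σ1 = 6, Σt^3 = 1163, Σt^3·t^3 = 431275.
For Aᵀs: Σs = 2330, Σt^3·s = 863764.
Normal equations: [[6, 1163]; [1163, 431275]]·[m, b]ᵀ = [2330, 863764]ᵀ.
Δ = 6·431275 − 1163² = 1235081.
m = (2330·431275 − 1163·863764)/1235081 = 313218/1235081; b = (6·863764 − 1163·2330)/1235081 = 2472794/1235081.

m = 0.254, b = 2.002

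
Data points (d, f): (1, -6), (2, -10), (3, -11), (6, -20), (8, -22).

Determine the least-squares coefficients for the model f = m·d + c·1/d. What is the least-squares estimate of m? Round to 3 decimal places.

The normal system AᵀA·[m, c]ᵀ = Aᵀf is [[114, 5]; [5, 809/576]]·[m, c]ᵀ = [-355, -83/4]ᵀ.
Δ = 114·(809/576) − 5² = 12971/96.
m = ((-355)·(809/576) − 5·(-83/4))/(12971/96) = -227435/77826; c = (114·(-83/4) − 5·(-355))/(12971/96) = -56688/12971.

m = -2.922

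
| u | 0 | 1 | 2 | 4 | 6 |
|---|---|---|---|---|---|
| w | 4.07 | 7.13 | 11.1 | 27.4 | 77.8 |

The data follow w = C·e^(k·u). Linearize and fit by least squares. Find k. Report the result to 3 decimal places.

Linearized form: ln w = k·u + ln C. From the 5 transformed points,
XᵀX = [[57.0000, 13.0000]; [13.0000, 5]], rhs = [46.1452, 13.4396]ᵀ  (here Σu = 13.0000, Σ(u)² = 57.0000, Σln w = 13.4396, Σu·ln w = 46.1452).
Slope k = (n·Σu·ln w − Σu·Σln w)/(n·Σ(u)² − (Σu)²) = (5·46.1452 − 13.0000·13.4396)/116.0000 = 0.48286; ln C = (Σln w − k·Σu)/n = 1.43249.

k = 0.483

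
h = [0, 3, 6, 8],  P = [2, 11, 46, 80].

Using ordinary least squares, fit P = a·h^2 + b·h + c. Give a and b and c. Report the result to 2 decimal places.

a = 1.30, b = -0.60, c = 1.78

From the data, Σh^2·h^2 = 5473, Σh^2·h = 755, Σh^2 = 109, Σh·h = 109, Σh = 17, Σ1 = 4.
Moment sums: Σh^2·P = 6875, Σh·P = 949, ΣP = 139.
Normal equations: [[5473, 755, 109]; [755, 109, 17]; [109, 17, 4]]·[a, b, c]ᵀ = [6875, 949, 139]ᵀ.
Row-reducing yields a = 331/254, b = -455/762, c = 677/381.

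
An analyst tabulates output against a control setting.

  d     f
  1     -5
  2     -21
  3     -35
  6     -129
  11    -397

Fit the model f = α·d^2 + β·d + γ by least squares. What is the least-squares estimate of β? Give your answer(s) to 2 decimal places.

Sums needed: Σd^2·d^2 = 16035, Σd^2·d = 1583, Σd^2 = 171, Σd·d = 171, Σd = 23, Σ1 = 5.
And Σd^2·f = -53085, Σd·f = -5293, Σf = -587.
MᵀM·[α, β, γ]ᵀ = Mᵀf becomes [[16035, 1583, 171]; [1583, 171, 23]; [171, 23, 5]]·[α, β, γ]ᵀ = [-53085, -5293, -587]ᵀ.
Solving the 3×3 system (Gaussian elimination) gives α = -54575/18704, β = -77181/18704, γ = 229/167.

β = -4.13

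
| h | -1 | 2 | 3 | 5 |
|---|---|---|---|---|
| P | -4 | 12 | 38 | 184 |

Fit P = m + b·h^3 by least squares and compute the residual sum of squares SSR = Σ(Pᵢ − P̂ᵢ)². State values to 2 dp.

SSR = 4.00

XᵀX·[m, b]ᵀ = XᵀP reads: 4·m + 159·b = 230;  159·m + 16419·b = 24126.
Eliminating b: 16419·(row 1) − 159·(row 2) gives 40395·m = 16419·230 − 159·24126 = -59664, so m = -19888/13465.
Then b = (24126 − 159·(-19888/13465))/16419 = 19978/13465.
Residuals: -13994/13465, 21644/13465, -7848/13465, 198/13465; SSR = 53912/13465.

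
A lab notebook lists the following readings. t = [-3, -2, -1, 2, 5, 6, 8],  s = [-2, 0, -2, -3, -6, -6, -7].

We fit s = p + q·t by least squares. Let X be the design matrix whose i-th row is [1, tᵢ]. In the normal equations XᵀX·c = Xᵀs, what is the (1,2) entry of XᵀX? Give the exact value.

15

Row 1 ↔ basis 1, column 2 ↔ basis t, so (XᵀX)_{1,2} = Σᵢ t = (1)·(-3) + (1)·(-2) + (1)·(-1) + (1)·(2) + (1)·(5) + (1)·(6) + (1)·(8) = 15.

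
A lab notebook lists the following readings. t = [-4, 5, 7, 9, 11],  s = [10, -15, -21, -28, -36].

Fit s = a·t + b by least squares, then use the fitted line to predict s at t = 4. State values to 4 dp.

ŝ = -13.1953

XᵀX·[a, b]ᵀ = Xᵀs reads: 292·a + 28·b = -910;  28·a + 5·b = -90.
Eliminating b: 5·(row 1) − 28·(row 2) gives 676·a = 5·(-910) − 28·(-90) = -2030, so a = -1015/338.
Then b = ((-90) − 28·(-1015/338))/5 = -200/169.
At t = 4: ŝ = (-1015/338)·(4) + (-200/169)·(1) = -2230/169.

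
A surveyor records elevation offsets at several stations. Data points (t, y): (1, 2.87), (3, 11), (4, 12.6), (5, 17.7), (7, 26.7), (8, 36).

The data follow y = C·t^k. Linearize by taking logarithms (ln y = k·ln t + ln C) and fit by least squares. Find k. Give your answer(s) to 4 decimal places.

Let Y = ln y. Fitting Y = k·ln t + ln C by least squares:
Sums: Σln t = 8.1197, Σ(ln t)² = 13.8297, Σln y = 15.7277, Σln t·ln y = 24.6150.
Normal system: [[13.8297, 8.1197]; [8.1197, 6]]·[k, ln C]ᵀ = [24.6150, 15.7277]ᵀ.
Solving (det = 17.0487): k = 1.17231, ln C = 1.03481.

k = 1.1723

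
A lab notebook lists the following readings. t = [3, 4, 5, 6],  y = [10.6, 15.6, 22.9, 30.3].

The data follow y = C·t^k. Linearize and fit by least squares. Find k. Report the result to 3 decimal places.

Taking logs, ln y = k·ln t + ln C, so regress ln y on ln t.
Σln t = 5.8861, Σ(ln t)² = 8.9295, Σln y = 11.6504, Σln t·ln y = 17.5535.
Equations: 8.9295·k + 5.8861·ln C = 17.5535;  5.8861·k + 4·ln C = 11.6504.
Solving (det = 1.0716): k = 1.52907, ln C = 0.66253.

k = 1.529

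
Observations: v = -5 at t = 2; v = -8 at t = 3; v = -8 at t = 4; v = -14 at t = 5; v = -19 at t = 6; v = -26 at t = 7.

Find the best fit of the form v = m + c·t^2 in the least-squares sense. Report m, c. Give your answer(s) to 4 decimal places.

m = -2.5900, c = -0.4637

The normal system XᵀX·[m, c]ᵀ = Xᵀv is [[6, 139]; [139, 4675]]·[m, c]ᵀ = [-80, -2528]ᵀ.
det = 6·4675 − 139² = 8729.
m = ((-80)·4675 − 139·(-2528))/8729 = -22608/8729; c = (6·(-2528) − 139·(-80))/8729 = -4048/8729.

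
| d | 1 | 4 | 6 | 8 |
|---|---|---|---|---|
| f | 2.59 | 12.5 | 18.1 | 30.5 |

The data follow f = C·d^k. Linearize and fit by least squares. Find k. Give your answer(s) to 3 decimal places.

Taking logs, ln f = k·ln d + ln C, so regress ln f on ln d.
Σln d = 5.2575, Σ(ln d)² = 9.4563, Σln f = 9.7910, Σln d·ln f = 15.7971.
Equations: 9.4563·k + 5.2575·ln C = 15.7971;  5.2575·k + 4·ln C = 9.7910.
Δ = 9.4563·4 − (5.2575)² = 10.1839; k = (15.7971·4 − 5.2575·9.7910)/10.1839 = 1.15008, ln C = (9.4563·9.7910 − 5.2575·15.7971)/10.1839 = 0.93612.

k = 1.150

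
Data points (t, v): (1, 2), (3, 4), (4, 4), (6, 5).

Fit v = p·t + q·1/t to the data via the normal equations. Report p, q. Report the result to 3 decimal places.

Setting ∂/∂p … = 0 gives: 62·p + 4·q = 60;  4·p + (173/144)·q = 31/6.
Eliminating q: (173/144)·(row 1) − 4·(row 2) gives (4211/72)·p = (173/144)·60 − 4·(31/6) = 617/12, so p = 3702/4211.
Then q = ((31/6) − 4·(3702/4211))/(173/144) = 5784/4211.

p = 0.879, q = 1.374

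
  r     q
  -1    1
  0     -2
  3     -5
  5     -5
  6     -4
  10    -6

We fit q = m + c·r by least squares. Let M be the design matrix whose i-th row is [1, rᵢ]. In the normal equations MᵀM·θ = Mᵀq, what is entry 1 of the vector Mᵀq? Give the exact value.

Entry 1 ↔ basis 1, so (Mᵀq)_{1} = Σᵢ qᵢ = (1)·(1) + (1)·(-2) + (1)·(-5) + (1)·(-5) + (1)·(-4) + (1)·(-6) = -21.

-21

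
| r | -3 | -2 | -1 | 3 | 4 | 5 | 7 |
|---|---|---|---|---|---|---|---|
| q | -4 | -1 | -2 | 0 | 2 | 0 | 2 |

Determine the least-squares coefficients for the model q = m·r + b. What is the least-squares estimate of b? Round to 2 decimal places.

Normal-equation sums: Σr·r = 113, Σr = 13, Σ1 = 7.
And Σr·q = 38, Σq = -3.
MᵀM·[m, b]ᵀ = Mᵀq becomes [[113, 13]; [13, 7]]·[m, b]ᵀ = [38, -3]ᵀ.
Eliminating b: 7·(row 1) − 13·(row 2) gives 622·m = 7·38 − 13·(-3) = 305, so m = 305/622.
Then b = ((-3) − 13·(305/622))/7 = -833/622.

b = -1.34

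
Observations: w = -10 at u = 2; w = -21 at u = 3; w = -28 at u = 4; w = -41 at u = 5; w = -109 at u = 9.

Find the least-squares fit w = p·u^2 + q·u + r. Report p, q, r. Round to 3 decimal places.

Entries of AᵀA: Σu^2·u^2 = 7539, Σu^2·u = 953, Σu^2 = 135, Σu·u = 135, Σu = 23, Σ1 = 5.
And Σu^2·w = -10531, Σu·w = -1381, Σw = -209.
Solving the 3×3 system (Gaussian elimination) gives p = -4278/4351, q = -13883/4351, r = -2504/4351.

p = -0.983, q = -3.191, r = -0.575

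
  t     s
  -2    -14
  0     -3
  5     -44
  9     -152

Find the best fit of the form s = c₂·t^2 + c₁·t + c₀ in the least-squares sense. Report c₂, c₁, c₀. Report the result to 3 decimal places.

With design matrix A, AᵀA = [[7202, 846, 110]; [846, 110, 12]; [110, 12, 4]] and Aᵀs = [-13468, -1560, -213]ᵀ.
Solving the 3×3 system (Gaussian elimination) gives c₂ = -87941/42842, c₁ = 80001/42842, c₀ = -51481/21421.

c₂ = -2.053, c₁ = 1.867, c₀ = -2.403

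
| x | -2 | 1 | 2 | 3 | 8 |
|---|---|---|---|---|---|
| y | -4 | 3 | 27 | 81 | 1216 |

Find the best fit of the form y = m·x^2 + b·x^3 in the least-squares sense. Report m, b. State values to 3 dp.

Entries of MᵀM: Σx^2·x^2 = 4210, Σx^2·x^3 = 33012, Σx^3·x^3 = 263002.
Moment sums: Σx^2·y = 78648, Σx^3·y = 625030.
Δ = 4210·263002 − 33012² = 17446276.
m = (78648·263002 − 33012·625030)/17446276 = 12772734/4361569; b = (4210·625030 − 33012·78648)/17446276 = 8762131/4361569.

m = 2.928, b = 2.009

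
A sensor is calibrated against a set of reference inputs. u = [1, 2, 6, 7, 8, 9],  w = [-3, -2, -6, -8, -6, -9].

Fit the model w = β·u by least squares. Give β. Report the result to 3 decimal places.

Entries of MᵀM: Σu·u = 235.
Moment sums: Σu·w = -228.
MᵀM·[β]ᵀ = Mᵀw becomes [[235]]·[β]ᵀ = [-228]ᵀ.
β = (-228)/235 = -0.970213.

β = -0.970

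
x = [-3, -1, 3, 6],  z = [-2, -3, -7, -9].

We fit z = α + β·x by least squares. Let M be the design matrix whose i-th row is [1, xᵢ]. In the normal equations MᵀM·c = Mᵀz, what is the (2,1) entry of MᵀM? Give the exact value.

Row 2 ↔ basis x, column 1 ↔ basis 1, so (MᵀM)_{2,1} = Σᵢ x = (-3)·(1) + (-1)·(1) + (3)·(1) + (6)·(1) = 5.

5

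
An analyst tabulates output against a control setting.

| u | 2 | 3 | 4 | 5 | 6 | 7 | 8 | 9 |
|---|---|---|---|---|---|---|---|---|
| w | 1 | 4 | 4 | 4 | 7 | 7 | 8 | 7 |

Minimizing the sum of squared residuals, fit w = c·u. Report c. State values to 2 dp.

Sums needed: Σu·u = 284.
And Σu·w = 268.
AᵀA·[c]ᵀ = Aᵀw becomes [[284]]·[c]ᵀ = [268]ᵀ.
Hence c = 268 / 284 ≈ 0.943662.

c = 0.94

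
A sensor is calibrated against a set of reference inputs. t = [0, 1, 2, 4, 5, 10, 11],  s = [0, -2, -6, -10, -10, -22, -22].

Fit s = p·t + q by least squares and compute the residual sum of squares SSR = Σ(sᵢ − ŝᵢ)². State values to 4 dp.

SSR = 6.7333

Forming AᵀA = [[267, 33]; [33, 7]] and Aᵀs = [-566, -72]ᵀ gives AᵀA·[p, q]ᵀ = Aᵀs.
Determinant 267·7 − 33² = 780.
p = ((-566)·7 − 33·(-72))/780 = -61/30; q = (267·(-72) − 33·(-566))/780 = -7/10.
Residuals: 7/10, 11/15, -37/30, -7/6, 13/15, -29/30, 16/15; SSR = 101/15.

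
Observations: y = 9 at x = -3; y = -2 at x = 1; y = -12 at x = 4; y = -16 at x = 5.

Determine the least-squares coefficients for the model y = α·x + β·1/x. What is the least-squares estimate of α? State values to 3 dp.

AᵀA·[α, β]ᵀ = Aᵀy reads: 51·α + 4·β = -157;  4·α + (4369/3600)·β = -56/5.
(Σx·x = 51, Σx·1/x = 4, Σ1/x·1/x = 4369/3600, Σx·y = -157, Σ1/x·y = -56/5.)
Δ = 51·(4369/3600) − 4² = 55073/1200.
α = ((-157)·(4369/3600) − 4·(-56/5))/(55073/1200) = -524653/165219; β = (51·(-56/5) − 4·(-157))/(55073/1200) = 68160/55073.

α = -3.176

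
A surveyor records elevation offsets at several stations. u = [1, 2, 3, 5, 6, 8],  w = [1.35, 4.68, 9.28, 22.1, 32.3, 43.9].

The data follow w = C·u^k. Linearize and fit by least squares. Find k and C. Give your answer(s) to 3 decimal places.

Let Y = ln w. Fitting Y = k·ln u + ln C by least squares:
XᵀX = [[11.8122, 7.2724]; [7.2724, 6]], rhs = [22.5902, 14.4238]ᵀ  (here Σln u = 7.2724, Σ(ln u)² = 11.8122, Σln w = 14.4238, Σln u·ln w = 22.5902).
Slope k = (n·Σln u·ln w − Σln u·Σln w)/(n·Σ(ln u)² − (Σln u)²) = (6·22.5902 − 7.2724·14.4238)/17.9853 = 1.70391; ln C = (Σln w − k·Σln u)/n = 0.33871, so C = exp(0.33871) = 1.40314.

k = 1.704, C = 1.403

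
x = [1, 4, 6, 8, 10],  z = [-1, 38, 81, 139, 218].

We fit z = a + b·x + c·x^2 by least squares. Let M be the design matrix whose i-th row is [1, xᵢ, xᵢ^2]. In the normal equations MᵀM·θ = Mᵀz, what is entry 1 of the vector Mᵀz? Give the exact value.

Entry 1 ↔ basis 1, so (Mᵀz)_{1} = Σᵢ zᵢ = (1)·(-1) + (1)·(38) + (1)·(81) + (1)·(139) + (1)·(218) = 475.

475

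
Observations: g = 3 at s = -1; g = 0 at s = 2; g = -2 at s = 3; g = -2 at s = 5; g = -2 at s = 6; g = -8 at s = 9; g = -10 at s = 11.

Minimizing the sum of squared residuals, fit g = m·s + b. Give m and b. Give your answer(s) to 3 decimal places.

The normal system MᵀM·[m, b]ᵀ = Mᵀg is [[277, 35]; [35, 7]]·[m, b]ᵀ = [-213, -21]ᵀ.
Eliminating b: 7·(row 1) − 35·(row 2) gives 714·m = 7·(-213) − 35·(-21) = -756, so m = -18/17.
Then b = ((-21) − 35·(-18/17))/7 = 39/17.

m = -1.059, b = 2.294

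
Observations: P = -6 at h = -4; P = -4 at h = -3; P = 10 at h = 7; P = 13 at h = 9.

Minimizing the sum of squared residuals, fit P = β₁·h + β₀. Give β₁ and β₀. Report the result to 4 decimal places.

β₁ = 1.4378, β₀ = 0.0148

The normal system AᵀA·[β₁, β₀]ᵀ = AᵀP is [[155, 9]; [9, 4]]·[β₁, β₀]ᵀ = [223, 13]ᵀ.
Eliminating β₀: 4·(row 1) − 9·(row 2) gives 539·β₁ = 4·223 − 9·13 = 775, so β₁ = 775/539.
Then β₀ = (13 − 9·(775/539))/4 = 8/539.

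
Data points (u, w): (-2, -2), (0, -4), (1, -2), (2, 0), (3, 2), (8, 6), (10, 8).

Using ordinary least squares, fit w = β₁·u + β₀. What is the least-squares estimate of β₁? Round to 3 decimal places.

Normal-equation sums: Σu·u = 182, Σu = 22, Σ1 = 7.
Right-hand side: Σu·w = 136, Σw = 8.
Normal equations: [[182, 22]; [22, 7]]·[β₁, β₀]ᵀ = [136, 8]ᵀ.
Δ = 182·7 − 22² = 790.
β₁ = (136·7 − 22·8)/790 = 388/395; β₀ = (182·8 − 22·136)/790 = -768/395.

β₁ = 0.982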